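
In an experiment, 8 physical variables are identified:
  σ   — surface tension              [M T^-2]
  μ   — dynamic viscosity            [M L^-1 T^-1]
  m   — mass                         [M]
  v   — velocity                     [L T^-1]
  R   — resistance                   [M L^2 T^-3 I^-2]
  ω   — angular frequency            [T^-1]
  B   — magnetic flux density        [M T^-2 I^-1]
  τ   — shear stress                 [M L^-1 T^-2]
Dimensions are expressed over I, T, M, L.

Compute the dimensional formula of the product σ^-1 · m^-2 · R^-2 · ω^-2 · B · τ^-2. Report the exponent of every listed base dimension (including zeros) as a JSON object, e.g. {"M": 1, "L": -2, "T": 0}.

{"I": 3, "T": 12, "M": -6, "L": -2}

Write exponents as rows I,T,M,L / cols σ,μ,m,v,R,ω,B,τ:
  I: [ 0  0  0  0 -2  0 -1  0]
  T: [-2 -1  0 -1 -3 -1 -2 -2]
  M: [ 1  1  1  0  1  0  1  1]
  L: [ 0 -1  0  1  2  0  0 -1]
  [I]: (-1)·0+(-2)·0+(-2)·-2+(-2)·0+(1)·-1+(-2)·0 = 3
  [T]: (-1)·-2+(-2)·0+(-2)·-3+(-2)·-1+(1)·-2+(-2)·-2 = 12
  [M]: (-1)·1+(-2)·1+(-2)·1+(-2)·0+(1)·1+(-2)·1 = -6
  [L]: (-1)·0+(-2)·0+(-2)·2+(-2)·0+(1)·0+(-2)·-1 = -2
⇒ I^3 T^12 M^-6 L^-2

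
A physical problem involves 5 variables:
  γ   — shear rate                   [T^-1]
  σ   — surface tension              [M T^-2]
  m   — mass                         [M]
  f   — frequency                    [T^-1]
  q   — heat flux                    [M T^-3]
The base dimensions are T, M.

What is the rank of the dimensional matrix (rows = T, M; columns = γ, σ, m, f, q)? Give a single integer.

Exponent matrix [T,M] × [γ,σ,m,f,q]:
  T: [-1 -2  0 -1 -3]
  M: [ 0  1  1  0  1]
Echelon form has 2 nonzero rows (pivots: γ,σ)

2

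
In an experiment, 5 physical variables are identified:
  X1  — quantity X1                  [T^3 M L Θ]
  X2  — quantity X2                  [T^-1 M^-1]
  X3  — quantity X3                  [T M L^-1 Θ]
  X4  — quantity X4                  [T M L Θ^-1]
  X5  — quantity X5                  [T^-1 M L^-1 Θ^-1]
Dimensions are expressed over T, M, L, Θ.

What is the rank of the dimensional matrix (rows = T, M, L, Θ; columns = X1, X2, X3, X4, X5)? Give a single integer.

Write exponents as rows T,M,L,Θ / cols X1,X2,X3,X4,X5:
  T: [ 3 -1  1  1 -1]
  M: [ 1 -1  1  1  1]
  L: [ 1  0 -1  1 -1]
  Θ: [ 1  0  1 -1 -1]
Echelon form has 3 nonzero rows (pivots: X1,X2,X3)

3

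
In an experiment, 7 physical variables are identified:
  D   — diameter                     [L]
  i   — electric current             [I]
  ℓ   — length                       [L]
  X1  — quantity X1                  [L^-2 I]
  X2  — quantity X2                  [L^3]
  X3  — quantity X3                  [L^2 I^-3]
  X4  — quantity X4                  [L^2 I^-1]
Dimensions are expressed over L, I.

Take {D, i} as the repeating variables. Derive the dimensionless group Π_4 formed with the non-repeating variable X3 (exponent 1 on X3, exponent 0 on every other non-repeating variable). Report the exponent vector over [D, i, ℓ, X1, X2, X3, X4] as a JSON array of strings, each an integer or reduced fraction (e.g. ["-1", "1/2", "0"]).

["-2", "3", "0", "0", "0", "1", "0"]

Exponent matrix [L,I] × [D,i,ℓ,X1,X2,X3,X4]:
  L: [ 1  0  1 -2  3  2  2]
  I: [ 0  1  0  1  0 -3 -1]
RREF → pivots at {D,i} ⇒ r = 2
Repeat: D,i; free: ℓ,X1,X2,X3,X4
RREF:
  r0: [   1    0    1   -2    3    2    2]
  r1: [   0    1    0    1    0   -3   -1]
Fix exponent of X3 at 1, ℓ at 0, X1 at 0, X2 at 0, X4 at 0; solve each RREF row for its pivot's exponent:
  r0: exp(D) + (2)·1 = 0 ⇒ exp(D) = -2
  r1: exp(i) + (-3)·1 = 0 ⇒ exp(i) = 3
Π_4 = D^-2 · i^3 · X3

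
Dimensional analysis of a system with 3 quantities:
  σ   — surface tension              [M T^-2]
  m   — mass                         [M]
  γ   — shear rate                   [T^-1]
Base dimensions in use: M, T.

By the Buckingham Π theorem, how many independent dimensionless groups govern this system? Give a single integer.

Exponent matrix [M,T] × [σ,m,γ]:
  M: [ 1  1  0]
  T: [-2  0 -1]
Row reduction gives pivot columns σ,m; rank = 2
n=3, r=2 ⇒ 1 dimensionless group

1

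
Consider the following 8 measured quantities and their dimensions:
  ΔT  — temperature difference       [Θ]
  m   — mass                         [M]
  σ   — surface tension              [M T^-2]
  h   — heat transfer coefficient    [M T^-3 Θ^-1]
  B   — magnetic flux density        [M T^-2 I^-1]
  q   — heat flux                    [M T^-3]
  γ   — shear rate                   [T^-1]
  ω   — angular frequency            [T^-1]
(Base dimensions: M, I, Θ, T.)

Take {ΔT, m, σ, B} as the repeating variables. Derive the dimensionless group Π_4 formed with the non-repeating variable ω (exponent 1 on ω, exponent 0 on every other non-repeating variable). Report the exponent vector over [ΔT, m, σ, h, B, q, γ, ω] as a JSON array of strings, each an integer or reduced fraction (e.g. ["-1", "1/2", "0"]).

["0", "1/2", "-1/2", "0", "0", "0", "0", "1"]

Write exponents as rows M,I,Θ,T / cols ΔT,m,σ,h,B,q,γ,ω:
  M: [ 0  1  1  1  1  1  0  0]
  I: [ 0  0  0  0 -1  0  0  0]
  Θ: [ 1  0  0 -1  0  0  0  0]
  T: [ 0  0 -2 -3 -2 -3 -1 -1]
Row reduction gives pivot columns ΔT,m,σ,B; rank = 4
Pivot set = {ΔT,m,σ,B}, free = {h,q,γ,ω}
RREF:
  r0: [   1    0    0   -1    0    0    0    0]
  r1: [   0    1    0 -1/2    0 -1/2 -1/2 -1/2]
  r2: [   0    0    1  3/2    0  3/2  1/2  1/2]
  r3: [   0    0    0    0    1    0    0    0]
Fix exponent of ω at 1, h at 0, q at 0, γ at 0; solve each RREF row for its pivot's exponent:
  r0: exp(ΔT) + (0)·1 = 0 ⇒ exp(ΔT) = 0
  r1: exp(m) + (-1/2)·1 = 0 ⇒ exp(m) = 1/2
  r2: exp(σ) + (1/2)·1 = 0 ⇒ exp(σ) = -1/2
  r3: exp(B) + (0)·1 = 0 ⇒ exp(B) = 0
Π_4 = m^(1/2) · σ^(-1/2) · ω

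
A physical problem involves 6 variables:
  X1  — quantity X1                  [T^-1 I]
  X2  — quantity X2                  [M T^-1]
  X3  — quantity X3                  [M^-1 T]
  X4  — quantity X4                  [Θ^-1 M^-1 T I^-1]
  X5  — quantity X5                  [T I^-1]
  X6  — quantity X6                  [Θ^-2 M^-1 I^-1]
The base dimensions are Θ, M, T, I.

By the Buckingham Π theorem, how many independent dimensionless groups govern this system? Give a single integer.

3

Exponent matrix [Θ,M,T,I] × [X1,X2,X3,X4,X5,X6]:
  Θ: [ 0  0  0 -1  0 -2]
  M: [ 0  1 -1 -1  0 -1]
  T: [-1 -1  1  1  1  0]
  I: [ 1  0  0 -1 -1 -1]
RREF → pivots at {X1,X2,X4} ⇒ r = 3
6 vars − rank 3 = 3 Π groups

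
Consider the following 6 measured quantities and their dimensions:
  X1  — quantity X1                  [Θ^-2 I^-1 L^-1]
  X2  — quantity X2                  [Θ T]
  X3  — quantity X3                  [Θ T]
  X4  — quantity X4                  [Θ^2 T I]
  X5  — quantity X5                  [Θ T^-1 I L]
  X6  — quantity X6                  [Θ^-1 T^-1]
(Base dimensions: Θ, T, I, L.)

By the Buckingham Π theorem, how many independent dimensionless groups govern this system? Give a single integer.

3

Exponent matrix [Θ,T,I,L] × [X1,X2,X3,X4,X5,X6]:
  Θ: [-2  1  1  2  1 -1]
  T: [ 0  1  1  1 -1 -1]
  I: [-1  0  0  1  1  0]
  L: [-1  0  0  0  1  0]
Echelon form has 3 nonzero rows (pivots: X1,X2,X4)
n=6, r=3 ⇒ 3 dimensionless groups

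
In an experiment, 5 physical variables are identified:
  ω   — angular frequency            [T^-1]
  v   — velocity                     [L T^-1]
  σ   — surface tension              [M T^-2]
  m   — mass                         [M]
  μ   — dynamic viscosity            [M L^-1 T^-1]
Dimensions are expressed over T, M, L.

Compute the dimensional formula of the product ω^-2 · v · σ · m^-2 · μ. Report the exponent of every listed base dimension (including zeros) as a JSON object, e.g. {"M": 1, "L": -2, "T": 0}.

{"T": -2, "M": 0, "L": 0}

Write exponents as rows T,M,L / cols ω,v,σ,m,μ:
  T: [-1 -1 -2  0 -1]
  M: [ 0  0  1  1  1]
  L: [ 0  1  0  0 -1]
  [T]: (-2)·-1+(1)·-1+(1)·-2+(-2)·0+(1)·-1 = -2
  [M]: (-2)·0+(1)·0+(1)·1+(-2)·1+(1)·1 = 0
  [L]: (-2)·0+(1)·1+(1)·0+(-2)·0+(1)·-1 = 0
⇒ T^-2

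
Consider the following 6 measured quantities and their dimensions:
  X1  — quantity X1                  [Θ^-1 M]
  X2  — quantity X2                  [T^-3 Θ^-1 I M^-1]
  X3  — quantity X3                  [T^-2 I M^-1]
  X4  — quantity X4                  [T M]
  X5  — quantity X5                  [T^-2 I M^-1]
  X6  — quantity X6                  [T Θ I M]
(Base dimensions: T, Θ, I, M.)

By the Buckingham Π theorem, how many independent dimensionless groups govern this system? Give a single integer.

3

Exponent matrix [T,Θ,I,M] × [X1,X2,X3,X4,X5,X6]:
  T: [ 0 -3 -2  1 -2  1]
  Θ: [-1 -1  0  0  0  1]
  I: [ 0  1  1  0  1  1]
  M: [ 1 -1 -1  1 -1  1]
Row reduction gives pivot columns X1,X2,X3; rank = 3
n=6, r=3 ⇒ 3 dimensionless groups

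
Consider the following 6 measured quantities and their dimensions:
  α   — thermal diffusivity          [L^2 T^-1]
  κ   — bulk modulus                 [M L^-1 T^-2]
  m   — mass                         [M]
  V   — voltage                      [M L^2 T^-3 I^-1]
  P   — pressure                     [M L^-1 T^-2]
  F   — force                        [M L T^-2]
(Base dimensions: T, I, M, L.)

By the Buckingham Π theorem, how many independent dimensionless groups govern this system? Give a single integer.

Dimensional matrix (T×I×M×L by α×κ×m×V×P×F):
  T: [-1 -2  0 -3 -2 -2]
  I: [ 0  0  0 -1  0  0]
  M: [ 0  1  1  1  1  1]
  L: [ 2 -1  0  2 -1  1]
Row reduction gives pivot columns α,κ,m,V; rank = 4
n=6, r=4 ⇒ 2 dimensionless groups

2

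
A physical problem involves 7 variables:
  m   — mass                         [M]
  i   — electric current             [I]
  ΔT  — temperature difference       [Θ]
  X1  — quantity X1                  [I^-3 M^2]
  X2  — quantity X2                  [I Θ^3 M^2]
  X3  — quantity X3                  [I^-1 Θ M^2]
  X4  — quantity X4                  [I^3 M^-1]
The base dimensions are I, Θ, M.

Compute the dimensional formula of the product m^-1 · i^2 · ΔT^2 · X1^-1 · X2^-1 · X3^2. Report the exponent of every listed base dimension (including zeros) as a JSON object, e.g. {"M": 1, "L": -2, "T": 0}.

Exponent matrix [I,Θ,M] × [m,i,ΔT,X1,X2,X3,X4]:
  I: [ 0  1  0 -3  1 -1  3]
  Θ: [ 0  0  1  0  3  1  0]
  M: [ 1  0  0  2  2  2 -1]
  [I]: (-1)·0+(2)·1+(2)·0+(-1)·-3+(-1)·1+(2)·-1 = 2
  [Θ]: (-1)·0+(2)·0+(2)·1+(-1)·0+(-1)·3+(2)·1 = 1
  [M]: (-1)·1+(2)·0+(2)·0+(-1)·2+(-1)·2+(2)·2 = -1
⇒ I^2 Θ M^-1

{"I": 2, "Θ": 1, "M": -1}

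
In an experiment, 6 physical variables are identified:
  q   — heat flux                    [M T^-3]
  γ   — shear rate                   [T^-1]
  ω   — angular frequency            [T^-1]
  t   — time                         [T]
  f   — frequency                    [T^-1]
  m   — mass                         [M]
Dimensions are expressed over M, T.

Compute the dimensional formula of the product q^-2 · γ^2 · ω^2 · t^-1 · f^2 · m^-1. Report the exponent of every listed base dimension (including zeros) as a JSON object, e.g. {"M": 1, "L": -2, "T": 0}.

Write exponents as rows M,T / cols q,γ,ω,t,f,m:
  M: [ 1  0  0  0  0  1]
  T: [-3 -1 -1  1 -1  0]
  [M]: (-2)·1+(2)·0+(2)·0+(-1)·0+(2)·0+(-1)·1 = -3
  [T]: (-2)·-3+(2)·-1+(2)·-1+(-1)·1+(2)·-1+(-1)·0 = -1
⇒ M^-3 T^-1

{"M": -3, "T": -1}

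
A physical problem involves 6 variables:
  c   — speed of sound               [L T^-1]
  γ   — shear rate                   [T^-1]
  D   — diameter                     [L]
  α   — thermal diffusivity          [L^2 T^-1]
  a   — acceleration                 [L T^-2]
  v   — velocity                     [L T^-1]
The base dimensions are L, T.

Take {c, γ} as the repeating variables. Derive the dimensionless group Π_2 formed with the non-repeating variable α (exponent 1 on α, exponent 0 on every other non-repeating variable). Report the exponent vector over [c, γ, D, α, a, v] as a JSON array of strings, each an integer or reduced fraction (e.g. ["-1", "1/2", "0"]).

["-2", "1", "0", "1", "0", "0"]

Exponent matrix [L,T] × [c,γ,D,α,a,v]:
  L: [ 1  0  1  2  1  1]
  T: [-1 -1  0 -1 -2 -1]
Row reduction gives pivot columns c,γ; rank = 2
Repeat: c,γ; free: D,α,a,v
RREF:
  r0: [   1    0    1    2    1    1]
  r1: [   0    1   -1   -1    1    0]
Fix exponent of α at 1, D at 0, a at 0, v at 0; solve each RREF row for its pivot's exponent:
  r0: exp(c) + (2)·1 = 0 ⇒ exp(c) = -2
  r1: exp(γ) + (-1)·1 = 0 ⇒ exp(γ) = 1
Π_2 = c^-2 · γ · α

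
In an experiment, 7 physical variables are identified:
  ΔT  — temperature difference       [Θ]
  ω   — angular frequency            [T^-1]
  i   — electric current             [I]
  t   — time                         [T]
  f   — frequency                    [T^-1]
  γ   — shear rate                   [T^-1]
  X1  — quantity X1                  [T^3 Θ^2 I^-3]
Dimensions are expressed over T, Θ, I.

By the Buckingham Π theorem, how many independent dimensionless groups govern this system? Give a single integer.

Dimensional matrix (T×Θ×I by ΔT×ω×i×t×f×γ×X1):
  T: [ 0 -1  0  1 -1 -1  3]
  Θ: [ 1  0  0  0  0  0  2]
  I: [ 0  0  1  0  0  0 -3]
RREF → pivots at {ΔT,ω,i} ⇒ r = 3
7 vars − rank 3 = 4 Π groups

4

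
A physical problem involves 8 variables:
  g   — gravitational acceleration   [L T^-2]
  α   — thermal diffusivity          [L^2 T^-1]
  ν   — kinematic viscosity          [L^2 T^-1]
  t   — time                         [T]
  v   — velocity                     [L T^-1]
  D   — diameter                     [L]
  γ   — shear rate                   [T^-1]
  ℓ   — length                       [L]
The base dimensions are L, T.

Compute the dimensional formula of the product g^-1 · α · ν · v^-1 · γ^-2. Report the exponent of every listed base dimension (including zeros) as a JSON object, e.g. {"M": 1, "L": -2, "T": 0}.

{"L": 2, "T": 3}

Dimensional matrix (L×T by g×α×ν×t×v×D×γ×ℓ):
  L: [ 1  2  2  0  1  1  0  1]
  T: [-2 -1 -1  1 -1  0 -1  0]
  [L]: (-1)·1+(1)·2+(1)·2+(-1)·1+(-2)·0 = 2
  [T]: (-1)·-2+(1)·-1+(1)·-1+(-1)·-1+(-2)·-1 = 3
⇒ L^2 T^3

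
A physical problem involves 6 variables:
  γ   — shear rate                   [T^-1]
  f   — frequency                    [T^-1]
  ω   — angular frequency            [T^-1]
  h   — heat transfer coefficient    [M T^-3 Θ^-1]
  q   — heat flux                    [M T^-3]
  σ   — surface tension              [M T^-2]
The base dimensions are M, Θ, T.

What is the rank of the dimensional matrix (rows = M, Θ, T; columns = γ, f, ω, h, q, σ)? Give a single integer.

Dimensional matrix (M×Θ×T by γ×f×ω×h×q×σ):
  M: [ 0  0  0  1  1  1]
  Θ: [ 0  0  0 -1  0  0]
  T: [-1 -1 -1 -3 -3 -2]
Row reduction gives pivot columns γ,h,q; rank = 3

3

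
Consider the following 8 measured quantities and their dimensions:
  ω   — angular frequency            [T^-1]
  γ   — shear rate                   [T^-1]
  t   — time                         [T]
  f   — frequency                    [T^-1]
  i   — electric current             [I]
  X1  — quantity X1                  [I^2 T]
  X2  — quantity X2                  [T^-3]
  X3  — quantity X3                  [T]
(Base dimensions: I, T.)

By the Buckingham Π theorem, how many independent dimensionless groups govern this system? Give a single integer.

6

Dimensional matrix (I×T by ω×γ×t×f×i×X1×X2×X3):
  I: [ 0  0  0  0  1  2  0  0]
  T: [-1 -1  1 -1  0  1 -3  1]
Row reduction gives pivot columns ω,i; rank = 2
Π count = n − r = 8 − 2 = 6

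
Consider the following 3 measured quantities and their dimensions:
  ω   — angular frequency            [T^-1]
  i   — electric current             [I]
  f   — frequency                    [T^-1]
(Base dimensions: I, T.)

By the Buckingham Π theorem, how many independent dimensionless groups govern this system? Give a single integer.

Exponent matrix [I,T] × [ω,i,f]:
  I: [ 0  1  0]
  T: [-1  0 -1]
RREF → pivots at {ω,i} ⇒ r = 2
Π count = n − r = 3 − 2 = 1

1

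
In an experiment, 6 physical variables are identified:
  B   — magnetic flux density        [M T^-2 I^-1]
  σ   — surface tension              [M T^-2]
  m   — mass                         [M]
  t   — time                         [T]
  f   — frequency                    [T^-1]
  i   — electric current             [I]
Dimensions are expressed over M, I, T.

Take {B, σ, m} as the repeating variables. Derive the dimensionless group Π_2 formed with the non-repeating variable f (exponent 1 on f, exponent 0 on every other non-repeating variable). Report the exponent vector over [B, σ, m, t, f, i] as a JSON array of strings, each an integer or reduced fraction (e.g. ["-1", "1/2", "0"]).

Dimensional matrix (M×I×T by B×σ×m×t×f×i):
  M: [ 1  1  1  0  0  0]
  I: [-1  0  0  0  0  1]
  T: [-2 -2  0  1 -1  0]
Echelon form has 3 nonzero rows (pivots: B,σ,m)
Repeat: B,σ,m; free: t,f,i
RREF:
  r0: [   1    0    0    0    0   -1]
  r1: [   0    1    0 -1/2  1/2    1]
  r2: [   0    0    1  1/2 -1/2    0]
Fix exponent of f at 1, t at 0, i at 0; solve each RREF row for its pivot's exponent:
  r0: exp(B) + (0)·1 = 0 ⇒ exp(B) = 0
  r1: exp(σ) + (1/2)·1 = 0 ⇒ exp(σ) = -1/2
  r2: exp(m) + (-1/2)·1 = 0 ⇒ exp(m) = 1/2
Π_2 = σ^(-1/2) · m^(1/2) · f

["0", "-1/2", "1/2", "0", "1", "0"]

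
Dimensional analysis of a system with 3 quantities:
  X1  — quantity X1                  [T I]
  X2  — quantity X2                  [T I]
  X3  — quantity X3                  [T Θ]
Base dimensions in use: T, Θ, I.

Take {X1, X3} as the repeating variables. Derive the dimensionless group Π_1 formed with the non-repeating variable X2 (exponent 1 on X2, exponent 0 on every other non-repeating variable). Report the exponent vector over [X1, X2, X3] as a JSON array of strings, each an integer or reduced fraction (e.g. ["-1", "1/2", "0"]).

Write exponents as rows T,Θ,I / cols X1,X2,X3:
  T: [ 1  1  1]
  Θ: [ 0  0  1]
  I: [ 1  1  0]
Row reduction gives pivot columns X1,X3; rank = 2
Pivot set = {X1,X3}, free = {X2}
RREF:
  r0: [   1    1    0]
  r1: [   0    0    1]
  r2: [   0    0    0]
Fix exponent of X2 at 1; solve each RREF row for its pivot's exponent:
  r0: exp(X1) + (1)·1 = 0 ⇒ exp(X1) = -1
  r1: exp(X3) + (0)·1 = 0 ⇒ exp(X3) = 0
Π_1 = X1^-1 · X2

["-1", "1", "0"]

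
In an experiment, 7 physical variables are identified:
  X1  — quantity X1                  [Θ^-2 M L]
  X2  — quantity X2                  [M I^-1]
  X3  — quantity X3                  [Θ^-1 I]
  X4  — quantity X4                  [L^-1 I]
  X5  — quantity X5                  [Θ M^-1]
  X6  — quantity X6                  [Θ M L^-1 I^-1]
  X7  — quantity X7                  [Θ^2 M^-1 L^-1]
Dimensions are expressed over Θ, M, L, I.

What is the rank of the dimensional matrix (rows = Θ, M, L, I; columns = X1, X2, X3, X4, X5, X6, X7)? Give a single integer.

3

Write exponents as rows Θ,M,L,I / cols X1,X2,X3,X4,X5,X6,X7:
  Θ: [-2  0 -1  0  1  1  2]
  M: [ 1  1  0  0 -1  1 -1]
  L: [ 1  0  0 -1  0 -1 -1]
  I: [ 0 -1  1  1  0 -1  0]
Row reduction gives pivot columns X1,X2,X3; rank = 3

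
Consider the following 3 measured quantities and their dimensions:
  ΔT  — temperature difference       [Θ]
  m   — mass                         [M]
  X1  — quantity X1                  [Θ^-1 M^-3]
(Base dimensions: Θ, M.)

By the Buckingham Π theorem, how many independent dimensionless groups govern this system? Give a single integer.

1

Write exponents as rows Θ,M / cols ΔT,m,X1:
  Θ: [ 1  0 -1]
  M: [ 0  1 -3]
RREF → pivots at {ΔT,m} ⇒ r = 2
n=3, r=2 ⇒ 1 dimensionless group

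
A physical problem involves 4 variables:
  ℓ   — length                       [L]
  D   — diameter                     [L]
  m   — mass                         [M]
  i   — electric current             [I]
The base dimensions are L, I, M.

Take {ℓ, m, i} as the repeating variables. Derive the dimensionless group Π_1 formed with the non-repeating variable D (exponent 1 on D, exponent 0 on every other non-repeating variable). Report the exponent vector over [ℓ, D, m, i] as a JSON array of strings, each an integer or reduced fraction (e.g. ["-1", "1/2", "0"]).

Write exponents as rows L,I,M / cols ℓ,D,m,i:
  L: [ 1  1  0  0]
  I: [ 0  0  0  1]
  M: [ 0  0  1  0]
RREF → pivots at {ℓ,m,i} ⇒ r = 3
Repeat: ℓ,m,i; free: D
RREF:
  r0: [   1    1    0    0]
  r1: [   0    0    1    0]
  r2: [   0    0    0    1]
Fix exponent of D at 1; solve each RREF row for its pivot's exponent:
  r0: exp(ℓ) + (1)·1 = 0 ⇒ exp(ℓ) = -1
  r1: exp(m) + (0)·1 = 0 ⇒ exp(m) = 0
  r2: exp(i) + (0)·1 = 0 ⇒ exp(i) = 0
Π_1 = ℓ^-1 · D

["-1", "1", "0", "0"]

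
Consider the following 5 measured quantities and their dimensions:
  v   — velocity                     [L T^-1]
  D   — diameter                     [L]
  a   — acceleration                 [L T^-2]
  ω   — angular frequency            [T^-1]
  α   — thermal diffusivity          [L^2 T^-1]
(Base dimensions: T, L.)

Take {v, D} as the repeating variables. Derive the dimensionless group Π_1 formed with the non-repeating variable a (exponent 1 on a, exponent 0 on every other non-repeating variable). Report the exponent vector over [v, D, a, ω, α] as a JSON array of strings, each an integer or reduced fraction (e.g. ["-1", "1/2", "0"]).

Write exponents as rows T,L / cols v,D,a,ω,α:
  T: [-1  0 -2 -1 -1]
  L: [ 1  1  1  0  2]
RREF → pivots at {v,D} ⇒ r = 2
Pivot set = {v,D}, free = {a,ω,α}
RREF:
  r0: [   1    0    2    1    1]
  r1: [   0    1   -1   -1    1]
Fix exponent of a at 1, ω at 0, α at 0; solve each RREF row for its pivot's exponent:
  r0: exp(v) + (2)·1 = 0 ⇒ exp(v) = -2
  r1: exp(D) + (-1)·1 = 0 ⇒ exp(D) = 1
Π_1 = v^-2 · D · a

["-2", "1", "1", "0", "0"]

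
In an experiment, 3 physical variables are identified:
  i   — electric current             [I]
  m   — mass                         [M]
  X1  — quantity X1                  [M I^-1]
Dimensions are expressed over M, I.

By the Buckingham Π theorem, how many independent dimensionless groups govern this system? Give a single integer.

Exponent matrix [M,I] × [i,m,X1]:
  M: [ 0  1  1]
  I: [ 1  0 -1]
Row reduction gives pivot columns i,m; rank = 2
Π count = n − r = 3 − 2 = 1

1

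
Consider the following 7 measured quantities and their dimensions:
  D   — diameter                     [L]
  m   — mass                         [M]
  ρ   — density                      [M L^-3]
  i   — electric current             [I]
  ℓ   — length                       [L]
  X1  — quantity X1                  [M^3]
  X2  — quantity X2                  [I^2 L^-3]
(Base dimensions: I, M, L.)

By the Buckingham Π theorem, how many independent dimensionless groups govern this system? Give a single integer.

Exponent matrix [I,M,L] × [D,m,ρ,i,ℓ,X1,X2]:
  I: [ 0  0  0  1  0  0  2]
  M: [ 0  1  1  0  0  3  0]
  L: [ 1  0 -3  0  1  0 -3]
Row reduction gives pivot columns D,m,i; rank = 3
n=7, r=3 ⇒ 4 dimensionless groups

4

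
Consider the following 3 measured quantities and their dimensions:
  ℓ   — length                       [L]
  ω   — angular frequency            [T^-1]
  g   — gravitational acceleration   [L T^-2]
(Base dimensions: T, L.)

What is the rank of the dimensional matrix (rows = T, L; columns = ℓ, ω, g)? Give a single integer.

Dimensional matrix (T×L by ℓ×ω×g):
  T: [ 0 -1 -2]
  L: [ 1  0  1]
Row reduction gives pivot columns ℓ,ω; rank = 2

2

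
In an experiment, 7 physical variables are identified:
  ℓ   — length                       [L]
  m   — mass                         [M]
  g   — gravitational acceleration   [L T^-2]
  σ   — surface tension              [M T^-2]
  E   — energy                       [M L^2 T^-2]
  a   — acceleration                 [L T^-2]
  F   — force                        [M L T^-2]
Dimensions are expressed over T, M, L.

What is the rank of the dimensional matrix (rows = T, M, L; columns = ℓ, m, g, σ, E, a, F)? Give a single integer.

3

Dimensional matrix (T×M×L by ℓ×m×g×σ×E×a×F):
  T: [ 0  0 -2 -2 -2 -2 -2]
  M: [ 0  1  0  1  1  0  1]
  L: [ 1  0  1  0  2  1  1]
Row reduction gives pivot columns ℓ,m,g; rank = 3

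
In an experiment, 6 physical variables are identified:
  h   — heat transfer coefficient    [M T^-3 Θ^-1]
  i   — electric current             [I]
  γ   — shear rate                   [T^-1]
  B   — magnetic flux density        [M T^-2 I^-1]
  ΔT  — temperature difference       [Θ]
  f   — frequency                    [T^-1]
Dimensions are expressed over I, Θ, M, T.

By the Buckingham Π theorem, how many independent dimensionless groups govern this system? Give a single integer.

2

Write exponents as rows I,Θ,M,T / cols h,i,γ,B,ΔT,f:
  I: [ 0  1  0 -1  0  0]
  Θ: [-1  0  0  0  1  0]
  M: [ 1  0  0  1  0  0]
  T: [-3  0 -1 -2  0 -1]
Echelon form has 4 nonzero rows (pivots: h,i,γ,B)
6 vars − rank 4 = 2 Π groups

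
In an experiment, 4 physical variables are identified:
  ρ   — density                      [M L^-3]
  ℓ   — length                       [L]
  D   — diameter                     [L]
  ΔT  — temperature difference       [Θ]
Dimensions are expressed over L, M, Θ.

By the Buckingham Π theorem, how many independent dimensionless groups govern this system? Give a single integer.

Write exponents as rows L,M,Θ / cols ρ,ℓ,D,ΔT:
  L: [-3  1  1  0]
  M: [ 1  0  0  0]
  Θ: [ 0  0  0  1]
RREF → pivots at {ρ,ℓ,ΔT} ⇒ r = 3
Π count = n − r = 4 − 3 = 1

1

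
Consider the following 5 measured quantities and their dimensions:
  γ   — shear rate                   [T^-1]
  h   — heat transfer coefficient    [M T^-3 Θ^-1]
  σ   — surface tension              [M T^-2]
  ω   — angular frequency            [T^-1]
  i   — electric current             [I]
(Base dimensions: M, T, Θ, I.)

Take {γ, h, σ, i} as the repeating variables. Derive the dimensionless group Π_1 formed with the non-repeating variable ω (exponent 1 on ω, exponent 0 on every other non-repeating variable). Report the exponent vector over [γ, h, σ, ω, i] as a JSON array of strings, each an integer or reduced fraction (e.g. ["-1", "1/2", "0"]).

["-1", "0", "0", "1", "0"]

Dimensional matrix (M×T×Θ×I by γ×h×σ×ω×i):
  M: [ 0  1  1  0  0]
  T: [-1 -3 -2 -1  0]
  Θ: [ 0 -1  0  0  0]
  I: [ 0  0  0  0  1]
Row reduction gives pivot columns γ,h,σ,i; rank = 4
Pivot set = {γ,h,σ,i}, free = {ω}
RREF:
  r0: [   1    0    0    1    0]
  r1: [   0    1    0    0    0]
  r2: [   0    0    1    0    0]
  r3: [   0    0    0    0    1]
Fix exponent of ω at 1; solve each RREF row for its pivot's exponent:
  r0: exp(γ) + (1)·1 = 0 ⇒ exp(γ) = -1
  r1: exp(h) + (0)·1 = 0 ⇒ exp(h) = 0
  r2: exp(σ) + (0)·1 = 0 ⇒ exp(σ) = 0
  r3: exp(i) + (0)·1 = 0 ⇒ exp(i) = 0
Π_1 = γ^-1 · ω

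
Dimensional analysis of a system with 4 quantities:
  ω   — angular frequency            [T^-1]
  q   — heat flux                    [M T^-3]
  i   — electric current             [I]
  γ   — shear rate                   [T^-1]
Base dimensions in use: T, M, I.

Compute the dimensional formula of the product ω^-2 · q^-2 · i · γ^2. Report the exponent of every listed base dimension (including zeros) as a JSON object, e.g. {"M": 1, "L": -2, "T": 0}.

Write exponents as rows T,M,I / cols ω,q,i,γ:
  T: [-1 -3  0 -1]
  M: [ 0  1  0  0]
  I: [ 0  0  1  0]
  [T]: (-2)·-1+(-2)·-3+(1)·0+(2)·-1 = 6
  [M]: (-2)·0+(-2)·1+(1)·0+(2)·0 = -2
  [I]: (-2)·0+(-2)·0+(1)·1+(2)·0 = 1
⇒ T^6 M^-2 I

{"T": 6, "M": -2, "I": 1}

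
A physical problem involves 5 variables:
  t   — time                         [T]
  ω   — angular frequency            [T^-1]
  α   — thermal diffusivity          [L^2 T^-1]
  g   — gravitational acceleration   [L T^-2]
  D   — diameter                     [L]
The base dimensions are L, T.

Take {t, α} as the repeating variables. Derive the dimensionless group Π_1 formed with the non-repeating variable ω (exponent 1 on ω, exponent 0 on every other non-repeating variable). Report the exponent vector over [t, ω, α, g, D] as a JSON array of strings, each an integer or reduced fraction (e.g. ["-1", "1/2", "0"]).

Dimensional matrix (L×T by t×ω×α×g×D):
  L: [ 0  0  2  1  1]
  T: [ 1 -1 -1 -2  0]
Echelon form has 2 nonzero rows (pivots: t,α)
Repeat: t,α; free: ω,g,D
RREF:
  r0: [   1   -1    0 -3/2  1/2]
  r1: [   0    0    1  1/2  1/2]
Fix exponent of ω at 1, g at 0, D at 0; solve each RREF row for its pivot's exponent:
  r0: exp(t) + (-1)·1 = 0 ⇒ exp(t) = 1
  r1: exp(α) + (0)·1 = 0 ⇒ exp(α) = 0
Π_1 = t · ω

["1", "1", "0", "0", "0"]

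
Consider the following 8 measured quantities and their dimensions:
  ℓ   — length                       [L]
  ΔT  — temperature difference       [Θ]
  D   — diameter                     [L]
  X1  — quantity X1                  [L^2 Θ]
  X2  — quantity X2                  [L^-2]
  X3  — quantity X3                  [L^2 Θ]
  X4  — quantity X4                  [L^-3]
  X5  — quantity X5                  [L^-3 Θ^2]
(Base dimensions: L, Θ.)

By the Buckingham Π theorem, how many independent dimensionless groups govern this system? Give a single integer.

6

Dimensional matrix (L×Θ by ℓ×ΔT×D×X1×X2×X3×X4×X5):
  L: [ 1  0  1  2 -2  2 -3 -3]
  Θ: [ 0  1  0  1  0  1  0  2]
RREF → pivots at {ℓ,ΔT} ⇒ r = 2
n=8, r=2 ⇒ 6 dimensionless groups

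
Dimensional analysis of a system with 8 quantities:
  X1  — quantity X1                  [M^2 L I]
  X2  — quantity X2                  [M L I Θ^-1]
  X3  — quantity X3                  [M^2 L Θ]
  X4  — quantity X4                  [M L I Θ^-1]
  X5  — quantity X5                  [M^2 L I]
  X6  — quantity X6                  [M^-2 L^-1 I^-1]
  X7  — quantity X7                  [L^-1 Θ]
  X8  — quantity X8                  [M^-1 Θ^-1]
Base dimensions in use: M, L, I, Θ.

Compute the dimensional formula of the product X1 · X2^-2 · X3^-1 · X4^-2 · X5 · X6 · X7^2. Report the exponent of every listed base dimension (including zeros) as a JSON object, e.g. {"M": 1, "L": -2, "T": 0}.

{"M": -4, "L": -6, "I": -3, "Θ": 5}

Exponent matrix [M,L,I,Θ] × [X1,X2,X3,X4,X5,X6,X7,X8]:
  M: [ 2  1  2  1  2 -2  0 -1]
  L: [ 1  1  1  1  1 -1 -1  0]
  I: [ 1  1  0  1  1 -1  0  0]
  Θ: [ 0 -1  1 -1  0  0  1 -1]
  [M]: (1)·2+(-2)·1+(-1)·2+(-2)·1+(1)·2+(1)·-2+(2)·0 = -4
  [L]: (1)·1+(-2)·1+(-1)·1+(-2)·1+(1)·1+(1)·-1+(2)·-1 = -6
  [I]: (1)·1+(-2)·1+(-1)·0+(-2)·1+(1)·1+(1)·-1+(2)·0 = -3
  [Θ]: (1)·0+(-2)·-1+(-1)·1+(-2)·-1+(1)·0+(1)·0+(2)·1 = 5
⇒ M^-4 L^-6 I^-3 Θ^5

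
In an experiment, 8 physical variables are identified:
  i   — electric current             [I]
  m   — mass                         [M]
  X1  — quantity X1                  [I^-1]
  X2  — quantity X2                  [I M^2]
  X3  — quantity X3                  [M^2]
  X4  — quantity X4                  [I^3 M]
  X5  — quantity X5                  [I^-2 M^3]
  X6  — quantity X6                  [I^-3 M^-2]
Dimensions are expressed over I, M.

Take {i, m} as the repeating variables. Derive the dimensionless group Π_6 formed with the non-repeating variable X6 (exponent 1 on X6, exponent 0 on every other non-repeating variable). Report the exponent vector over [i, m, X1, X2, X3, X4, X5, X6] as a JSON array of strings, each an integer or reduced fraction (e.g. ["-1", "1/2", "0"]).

Dimensional matrix (I×M by i×m×X1×X2×X3×X4×X5×X6):
  I: [ 1  0 -1  1  0  3 -2 -3]
  M: [ 0  1  0  2  2  1  3 -2]
Row reduction gives pivot columns i,m; rank = 2
Repeat: i,m; free: X1,X2,X3,X4,X5,X6
RREF:
  r0: [   1    0   -1    1    0    3   -2   -3]
  r1: [   0    1    0    2    2    1    3   -2]
Fix exponent of X6 at 1, X1 at 0, X2 at 0, X3 at 0, X4 at 0, X5 at 0; solve each RREF row for its pivot's exponent:
  r0: exp(i) + (-3)·1 = 0 ⇒ exp(i) = 3
  r1: exp(m) + (-2)·1 = 0 ⇒ exp(m) = 2
Π_6 = i^3 · m^2 · X6

["3", "2", "0", "0", "0", "0", "0", "1"]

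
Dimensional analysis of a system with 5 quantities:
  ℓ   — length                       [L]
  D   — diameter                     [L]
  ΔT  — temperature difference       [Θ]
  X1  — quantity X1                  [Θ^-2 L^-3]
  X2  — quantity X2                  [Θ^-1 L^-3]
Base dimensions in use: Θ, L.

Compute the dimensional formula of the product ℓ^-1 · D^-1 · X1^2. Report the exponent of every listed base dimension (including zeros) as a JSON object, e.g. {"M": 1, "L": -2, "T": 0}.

Dimensional matrix (Θ×L by ℓ×D×ΔT×X1×X2):
  Θ: [ 0  0  1 -2 -1]
  L: [ 1  1  0 -3 -3]
  [Θ]: (-1)·0+(-1)·0+(2)·-2 = -4
  [L]: (-1)·1+(-1)·1+(2)·-3 = -8
⇒ Θ^-4 L^-8

{"Θ": -4, "L": -8}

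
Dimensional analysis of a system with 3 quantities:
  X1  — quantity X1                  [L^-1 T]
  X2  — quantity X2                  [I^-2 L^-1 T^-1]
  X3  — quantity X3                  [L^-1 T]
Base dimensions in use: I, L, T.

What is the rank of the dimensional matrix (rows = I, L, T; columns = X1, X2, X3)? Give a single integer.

2

Exponent matrix [I,L,T] × [X1,X2,X3]:
  I: [ 0 -2  0]
  L: [-1 -1 -1]
  T: [ 1 -1  1]
Row reduction gives pivot columns X1,X2; rank = 2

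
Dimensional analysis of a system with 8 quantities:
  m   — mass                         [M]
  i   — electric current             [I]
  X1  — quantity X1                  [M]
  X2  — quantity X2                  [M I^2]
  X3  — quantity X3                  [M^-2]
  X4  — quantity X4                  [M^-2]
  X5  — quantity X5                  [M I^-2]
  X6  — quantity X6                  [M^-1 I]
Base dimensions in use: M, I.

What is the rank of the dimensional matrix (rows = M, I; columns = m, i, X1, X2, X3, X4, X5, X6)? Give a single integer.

2

Dimensional matrix (M×I by m×i×X1×X2×X3×X4×X5×X6):
  M: [ 1  0  1  1 -2 -2  1 -1]
  I: [ 0  1  0  2  0  0 -2  1]
Row reduction gives pivot columns m,i; rank = 2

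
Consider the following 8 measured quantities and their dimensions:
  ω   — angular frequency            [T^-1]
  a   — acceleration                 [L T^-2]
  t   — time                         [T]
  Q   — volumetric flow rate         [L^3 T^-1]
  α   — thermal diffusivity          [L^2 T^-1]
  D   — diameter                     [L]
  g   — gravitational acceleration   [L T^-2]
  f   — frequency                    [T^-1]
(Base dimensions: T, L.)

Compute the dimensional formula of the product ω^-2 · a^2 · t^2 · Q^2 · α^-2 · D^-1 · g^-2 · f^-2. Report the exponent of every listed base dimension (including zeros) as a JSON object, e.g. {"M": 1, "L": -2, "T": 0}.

Write exponents as rows T,L / cols ω,a,t,Q,α,D,g,f:
  T: [-1 -2  1 -1 -1  0 -2 -1]
  L: [ 0  1  0  3  2  1  1  0]
  [T]: (-2)·-1+(2)·-2+(2)·1+(2)·-1+(-2)·-1+(-1)·0+(-2)·-2+(-2)·-1 = 6
  [L]: (-2)·0+(2)·1+(2)·0+(2)·3+(-2)·2+(-1)·1+(-2)·1+(-2)·0 = 1
⇒ T^6 L

{"T": 6, "L": 1}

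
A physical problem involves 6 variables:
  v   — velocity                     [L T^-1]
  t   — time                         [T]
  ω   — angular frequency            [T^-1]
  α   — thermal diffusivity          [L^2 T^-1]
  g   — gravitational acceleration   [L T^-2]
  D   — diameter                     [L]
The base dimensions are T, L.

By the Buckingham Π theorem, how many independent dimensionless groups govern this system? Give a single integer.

4

Exponent matrix [T,L] × [v,t,ω,α,g,D]:
  T: [-1  1 -1 -1 -2  0]
  L: [ 1  0  0  2  1  1]
RREF → pivots at {v,t} ⇒ r = 2
6 vars − rank 2 = 4 Π groups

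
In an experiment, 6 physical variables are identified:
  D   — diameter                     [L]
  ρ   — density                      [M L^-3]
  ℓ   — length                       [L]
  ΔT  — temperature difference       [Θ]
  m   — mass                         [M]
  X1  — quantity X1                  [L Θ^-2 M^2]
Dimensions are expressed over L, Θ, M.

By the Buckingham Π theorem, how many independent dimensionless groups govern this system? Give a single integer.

Exponent matrix [L,Θ,M] × [D,ρ,ℓ,ΔT,m,X1]:
  L: [ 1 -3  1  0  0  1]
  Θ: [ 0  0  0  1  0 -2]
  M: [ 0  1  0  0  1  2]
Echelon form has 3 nonzero rows (pivots: D,ρ,ΔT)
n=6, r=3 ⇒ 3 dimensionless groups

3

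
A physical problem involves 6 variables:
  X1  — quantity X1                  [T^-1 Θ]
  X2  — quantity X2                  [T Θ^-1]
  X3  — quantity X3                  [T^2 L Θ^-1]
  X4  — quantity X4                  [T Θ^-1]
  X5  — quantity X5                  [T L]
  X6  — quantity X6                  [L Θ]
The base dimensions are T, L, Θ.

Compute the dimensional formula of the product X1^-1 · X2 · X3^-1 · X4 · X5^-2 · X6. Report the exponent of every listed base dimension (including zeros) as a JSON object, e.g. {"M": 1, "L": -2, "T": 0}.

{"T": -1, "L": -2, "Θ": -1}

Exponent matrix [T,L,Θ] × [X1,X2,X3,X4,X5,X6]:
  T: [-1  1  2  1  1  0]
  L: [ 0  0  1  0  1  1]
  Θ: [ 1 -1 -1 -1  0  1]
  [T]: (-1)·-1+(1)·1+(-1)·2+(1)·1+(-2)·1+(1)·0 = -1
  [L]: (-1)·0+(1)·0+(-1)·1+(1)·0+(-2)·1+(1)·1 = -2
  [Θ]: (-1)·1+(1)·-1+(-1)·-1+(1)·-1+(-2)·0+(1)·1 = -1
⇒ T^-1 L^-2 Θ^-1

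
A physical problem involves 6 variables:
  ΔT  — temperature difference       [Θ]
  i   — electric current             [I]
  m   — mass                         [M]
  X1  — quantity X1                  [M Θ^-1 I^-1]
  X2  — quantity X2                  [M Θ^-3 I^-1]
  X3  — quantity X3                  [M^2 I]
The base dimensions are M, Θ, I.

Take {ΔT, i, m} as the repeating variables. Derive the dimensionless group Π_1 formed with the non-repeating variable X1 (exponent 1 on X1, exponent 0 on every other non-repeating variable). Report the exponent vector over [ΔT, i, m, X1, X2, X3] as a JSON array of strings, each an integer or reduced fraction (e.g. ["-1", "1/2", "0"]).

Write exponents as rows M,Θ,I / cols ΔT,i,m,X1,X2,X3:
  M: [ 0  0  1  1  1  2]
  Θ: [ 1  0  0 -1 -3  0]
  I: [ 0  1  0 -1 -1  1]
Row reduction gives pivot columns ΔT,i,m; rank = 3
Pivot set = {ΔT,i,m}, free = {X1,X2,X3}
RREF:
  r0: [   1    0    0   -1   -3    0]
  r1: [   0    1    0   -1   -1    1]
  r2: [   0    0    1    1    1    2]
Fix exponent of X1 at 1, X2 at 0, X3 at 0; solve each RREF row for its pivot's exponent:
  r0: exp(ΔT) + (-1)·1 = 0 ⇒ exp(ΔT) = 1
  r1: exp(i) + (-1)·1 = 0 ⇒ exp(i) = 1
  r2: exp(m) + (1)·1 = 0 ⇒ exp(m) = -1
Π_1 = ΔT · i · m^-1 · X1

["1", "1", "-1", "1", "0", "0"]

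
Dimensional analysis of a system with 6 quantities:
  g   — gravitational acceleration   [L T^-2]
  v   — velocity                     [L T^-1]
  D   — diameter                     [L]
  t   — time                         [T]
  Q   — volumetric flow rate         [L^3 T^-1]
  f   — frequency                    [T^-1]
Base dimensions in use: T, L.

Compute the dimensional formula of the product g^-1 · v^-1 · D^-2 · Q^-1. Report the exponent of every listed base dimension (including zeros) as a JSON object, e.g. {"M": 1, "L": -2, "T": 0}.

Dimensional matrix (T×L by g×v×D×t×Q×f):
  T: [-2 -1  0  1 -1 -1]
  L: [ 1  1  1  0  3  0]
  [T]: (-1)·-2+(-1)·-1+(-2)·0+(-1)·-1 = 4
  [L]: (-1)·1+(-1)·1+(-2)·1+(-1)·3 = -7
⇒ T^4 L^-7

{"T": 4, "L": -7}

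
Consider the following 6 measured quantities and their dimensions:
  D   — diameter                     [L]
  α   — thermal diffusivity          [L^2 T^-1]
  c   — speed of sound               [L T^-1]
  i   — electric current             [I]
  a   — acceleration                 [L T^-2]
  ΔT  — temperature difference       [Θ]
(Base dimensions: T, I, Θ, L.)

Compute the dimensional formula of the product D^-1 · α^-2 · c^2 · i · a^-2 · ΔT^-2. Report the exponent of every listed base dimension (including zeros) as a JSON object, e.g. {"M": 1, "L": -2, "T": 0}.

{"T": 4, "I": 1, "Θ": -2, "L": -5}

Exponent matrix [T,I,Θ,L] × [D,α,c,i,a,ΔT]:
  T: [ 0 -1 -1  0 -2  0]
  I: [ 0  0  0  1  0  0]
  Θ: [ 0  0  0  0  0  1]
  L: [ 1  2  1  0  1  0]
  [T]: (-1)·0+(-2)·-1+(2)·-1+(1)·0+(-2)·-2+(-2)·0 = 4
  [I]: (-1)·0+(-2)·0+(2)·0+(1)·1+(-2)·0+(-2)·0 = 1
  [Θ]: (-1)·0+(-2)·0+(2)·0+(1)·0+(-2)·0+(-2)·1 = -2
  [L]: (-1)·1+(-2)·2+(2)·1+(1)·0+(-2)·1+(-2)·0 = -5
⇒ T^4 I Θ^-2 L^-5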